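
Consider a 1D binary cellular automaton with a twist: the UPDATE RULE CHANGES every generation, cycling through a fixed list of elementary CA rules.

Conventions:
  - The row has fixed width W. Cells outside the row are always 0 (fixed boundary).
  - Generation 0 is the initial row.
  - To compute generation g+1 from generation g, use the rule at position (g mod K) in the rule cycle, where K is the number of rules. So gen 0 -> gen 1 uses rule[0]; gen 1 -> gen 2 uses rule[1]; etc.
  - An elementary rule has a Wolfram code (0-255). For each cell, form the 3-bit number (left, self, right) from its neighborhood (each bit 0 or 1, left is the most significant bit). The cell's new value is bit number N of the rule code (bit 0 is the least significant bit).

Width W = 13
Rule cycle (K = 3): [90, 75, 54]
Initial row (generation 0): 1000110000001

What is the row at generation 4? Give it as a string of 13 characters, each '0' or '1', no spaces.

Answer: 1000000110101

Derivation:
Gen 0: 1000110000001
Gen 1 (rule 90): 0101111000010
Gen 2 (rule 75): 1001001011100
Gen 3 (rule 54): 1111111100010
Gen 4 (rule 90): 1000000110101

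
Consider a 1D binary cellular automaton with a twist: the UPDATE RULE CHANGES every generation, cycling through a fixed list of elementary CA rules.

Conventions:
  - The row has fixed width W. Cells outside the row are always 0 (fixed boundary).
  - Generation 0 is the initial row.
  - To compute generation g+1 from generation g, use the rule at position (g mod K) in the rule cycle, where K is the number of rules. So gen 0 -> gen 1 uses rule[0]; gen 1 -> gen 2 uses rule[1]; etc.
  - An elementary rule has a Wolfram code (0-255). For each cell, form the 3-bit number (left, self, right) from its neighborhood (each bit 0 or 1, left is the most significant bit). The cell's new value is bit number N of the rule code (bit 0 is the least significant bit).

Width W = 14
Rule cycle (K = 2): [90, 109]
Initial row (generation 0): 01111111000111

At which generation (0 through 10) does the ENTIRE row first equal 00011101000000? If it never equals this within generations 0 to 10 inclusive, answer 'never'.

Answer: 9

Derivation:
Gen 0: 01111111000111
Gen 1 (rule 90): 11000001101101
Gen 2 (rule 109): 11011101111111
Gen 3 (rule 90): 11010101000001
Gen 4 (rule 109): 11111111011101
Gen 5 (rule 90): 10000001010100
Gen 6 (rule 109): 10111101111101
Gen 7 (rule 90): 00100101000100
Gen 8 (rule 109): 10100111010101
Gen 9 (rule 90): 00011101000000
Gen 10 (rule 109): 11010111011111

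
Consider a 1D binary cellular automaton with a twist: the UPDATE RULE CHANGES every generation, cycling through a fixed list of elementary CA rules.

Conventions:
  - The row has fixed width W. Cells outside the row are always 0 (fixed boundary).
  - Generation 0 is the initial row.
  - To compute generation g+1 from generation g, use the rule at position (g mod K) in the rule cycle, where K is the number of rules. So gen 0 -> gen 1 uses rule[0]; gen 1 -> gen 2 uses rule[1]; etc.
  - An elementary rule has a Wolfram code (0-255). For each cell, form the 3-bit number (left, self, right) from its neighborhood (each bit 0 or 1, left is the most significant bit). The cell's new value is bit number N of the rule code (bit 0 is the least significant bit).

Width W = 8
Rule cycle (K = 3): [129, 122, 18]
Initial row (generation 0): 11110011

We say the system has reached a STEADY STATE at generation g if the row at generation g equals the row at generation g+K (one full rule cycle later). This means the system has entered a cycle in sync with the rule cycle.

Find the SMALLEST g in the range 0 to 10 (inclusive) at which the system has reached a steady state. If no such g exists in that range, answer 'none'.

Gen 0: 11110011
Gen 1 (rule 129): 01100000
Gen 2 (rule 122): 11110000
Gen 3 (rule 18): 00001000
Gen 4 (rule 129): 11100011
Gen 5 (rule 122): 10110111
Gen 6 (rule 18): 00000000
Gen 7 (rule 129): 11111111
Gen 8 (rule 122): 10000001
Gen 9 (rule 18): 01000010
Gen 10 (rule 129): 00011000
Gen 11 (rule 122): 00111100
Gen 12 (rule 18): 01000010
Gen 13 (rule 129): 00011000

Answer: 9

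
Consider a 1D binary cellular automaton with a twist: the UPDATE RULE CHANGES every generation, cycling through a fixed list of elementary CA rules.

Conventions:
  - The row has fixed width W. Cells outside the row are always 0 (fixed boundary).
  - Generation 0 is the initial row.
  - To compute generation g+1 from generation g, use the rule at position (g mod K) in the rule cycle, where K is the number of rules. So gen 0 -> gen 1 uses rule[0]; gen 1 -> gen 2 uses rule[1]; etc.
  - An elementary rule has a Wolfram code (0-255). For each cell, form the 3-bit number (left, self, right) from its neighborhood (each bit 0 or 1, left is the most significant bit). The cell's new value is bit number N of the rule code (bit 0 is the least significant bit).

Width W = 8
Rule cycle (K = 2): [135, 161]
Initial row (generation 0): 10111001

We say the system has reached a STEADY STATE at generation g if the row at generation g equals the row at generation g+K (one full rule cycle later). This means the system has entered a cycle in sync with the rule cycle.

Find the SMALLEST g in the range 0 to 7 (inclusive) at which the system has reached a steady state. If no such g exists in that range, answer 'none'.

Gen 0: 10111001
Gen 1 (rule 135): 10010011
Gen 2 (rule 161): 00000000
Gen 3 (rule 135): 11111111
Gen 4 (rule 161): 01111110
Gen 5 (rule 135): 10111100
Gen 6 (rule 161): 01011001
Gen 7 (rule 135): 11000011
Gen 8 (rule 161): 00011000
Gen 9 (rule 135): 11100011

Answer: none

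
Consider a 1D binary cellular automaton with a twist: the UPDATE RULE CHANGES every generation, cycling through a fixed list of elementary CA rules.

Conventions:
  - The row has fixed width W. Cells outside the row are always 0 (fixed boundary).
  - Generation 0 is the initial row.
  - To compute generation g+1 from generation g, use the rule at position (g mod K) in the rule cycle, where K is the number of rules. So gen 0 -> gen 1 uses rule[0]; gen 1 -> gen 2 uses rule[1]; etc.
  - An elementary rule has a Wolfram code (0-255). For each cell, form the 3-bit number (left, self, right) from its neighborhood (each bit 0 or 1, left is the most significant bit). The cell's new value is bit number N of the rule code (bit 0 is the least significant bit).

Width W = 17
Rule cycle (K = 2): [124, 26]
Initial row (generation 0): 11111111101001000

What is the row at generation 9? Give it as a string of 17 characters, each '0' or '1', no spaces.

Gen 0: 11111111101001000
Gen 1 (rule 124): 10000000111101100
Gen 2 (rule 26): 01000001100001010
Gen 3 (rule 124): 01100001110001111
Gen 4 (rule 26): 11010011001011000
Gen 5 (rule 124): 11111011101111100
Gen 6 (rule 26): 10000010001000010
Gen 7 (rule 124): 11000011001100011
Gen 8 (rule 26): 10100110111010110
Gen 9 (rule 124): 11110111101111111

Answer: 11110111101111111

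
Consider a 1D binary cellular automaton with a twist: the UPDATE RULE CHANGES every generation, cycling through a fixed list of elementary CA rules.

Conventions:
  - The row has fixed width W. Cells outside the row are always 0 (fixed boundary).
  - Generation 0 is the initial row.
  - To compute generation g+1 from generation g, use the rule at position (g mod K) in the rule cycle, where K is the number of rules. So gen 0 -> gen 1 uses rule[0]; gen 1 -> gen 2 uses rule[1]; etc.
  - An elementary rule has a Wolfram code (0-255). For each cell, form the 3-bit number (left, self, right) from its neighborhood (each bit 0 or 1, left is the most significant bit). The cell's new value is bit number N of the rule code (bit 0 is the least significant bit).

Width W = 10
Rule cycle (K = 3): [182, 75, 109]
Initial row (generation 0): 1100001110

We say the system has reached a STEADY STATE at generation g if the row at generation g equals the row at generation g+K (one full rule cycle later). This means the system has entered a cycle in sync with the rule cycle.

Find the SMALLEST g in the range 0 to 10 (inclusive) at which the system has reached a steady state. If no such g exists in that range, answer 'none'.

Gen 0: 1100001110
Gen 1 (rule 182): 0010010101
Gen 2 (rule 75): 1100100000
Gen 3 (rule 109): 1100101111
Gen 4 (rule 182): 0011110110
Gen 5 (rule 75): 1110010110
Gen 6 (rule 109): 1010011110
Gen 7 (rule 182): 1111101101
Gen 8 (rule 75): 1000101100
Gen 9 (rule 109): 1010111101
Gen 10 (rule 182): 1111011011
Gen 11 (rule 75): 1001011011
Gen 12 (rule 109): 1001111111
Gen 13 (rule 182): 1110111110

Answer: none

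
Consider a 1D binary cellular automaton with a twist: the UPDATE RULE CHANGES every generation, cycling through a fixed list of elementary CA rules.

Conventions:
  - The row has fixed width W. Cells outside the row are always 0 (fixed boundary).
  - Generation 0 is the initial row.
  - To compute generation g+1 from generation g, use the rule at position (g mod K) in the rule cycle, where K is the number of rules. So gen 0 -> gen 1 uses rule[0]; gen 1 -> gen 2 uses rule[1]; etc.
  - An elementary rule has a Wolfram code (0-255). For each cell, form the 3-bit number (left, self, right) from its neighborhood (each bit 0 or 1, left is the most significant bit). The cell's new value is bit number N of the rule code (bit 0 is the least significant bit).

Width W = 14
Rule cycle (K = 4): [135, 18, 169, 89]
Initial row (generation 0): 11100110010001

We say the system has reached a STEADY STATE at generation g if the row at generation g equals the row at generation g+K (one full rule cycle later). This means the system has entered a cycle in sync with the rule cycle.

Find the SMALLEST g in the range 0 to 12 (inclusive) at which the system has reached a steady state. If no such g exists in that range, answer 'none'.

Answer: 10

Derivation:
Gen 0: 11100110010001
Gen 1 (rule 135): 01001000110111
Gen 2 (rule 18): 10110101000000
Gen 3 (rule 169): 01101010011111
Gen 4 (rule 89): 01100001010001
Gen 5 (rule 135): 10001111010111
Gen 6 (rule 18): 01010000000000
Gen 7 (rule 169): 00100111111111
Gen 8 (rule 89): 10010100000001
Gen 9 (rule 135): 10110101111111
Gen 10 (rule 18): 00000000000000
Gen 11 (rule 169): 11111111111111
Gen 12 (rule 89): 10000000000001
Gen 13 (rule 135): 10111111111111
Gen 14 (rule 18): 00000000000000
Gen 15 (rule 169): 11111111111111
Gen 16 (rule 89): 10000000000001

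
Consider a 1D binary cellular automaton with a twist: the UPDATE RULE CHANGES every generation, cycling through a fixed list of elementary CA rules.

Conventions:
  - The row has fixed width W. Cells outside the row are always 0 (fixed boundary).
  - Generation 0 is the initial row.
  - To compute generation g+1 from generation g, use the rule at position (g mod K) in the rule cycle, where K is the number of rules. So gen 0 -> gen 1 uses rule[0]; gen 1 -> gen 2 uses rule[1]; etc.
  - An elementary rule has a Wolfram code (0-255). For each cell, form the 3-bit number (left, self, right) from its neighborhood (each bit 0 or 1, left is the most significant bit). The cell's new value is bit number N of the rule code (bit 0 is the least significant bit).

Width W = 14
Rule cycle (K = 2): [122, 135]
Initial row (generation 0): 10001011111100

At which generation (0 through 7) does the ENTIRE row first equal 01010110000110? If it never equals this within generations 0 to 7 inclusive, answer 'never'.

Answer: 1

Derivation:
Gen 0: 10001011111100
Gen 1 (rule 122): 01010110000110
Gen 2 (rule 135): 11010000111000
Gen 3 (rule 122): 11101001101100
Gen 4 (rule 135): 01001010000001
Gen 5 (rule 122): 10110101000010
Gen 6 (rule 135): 10000101011110
Gen 7 (rule 122): 01001010110011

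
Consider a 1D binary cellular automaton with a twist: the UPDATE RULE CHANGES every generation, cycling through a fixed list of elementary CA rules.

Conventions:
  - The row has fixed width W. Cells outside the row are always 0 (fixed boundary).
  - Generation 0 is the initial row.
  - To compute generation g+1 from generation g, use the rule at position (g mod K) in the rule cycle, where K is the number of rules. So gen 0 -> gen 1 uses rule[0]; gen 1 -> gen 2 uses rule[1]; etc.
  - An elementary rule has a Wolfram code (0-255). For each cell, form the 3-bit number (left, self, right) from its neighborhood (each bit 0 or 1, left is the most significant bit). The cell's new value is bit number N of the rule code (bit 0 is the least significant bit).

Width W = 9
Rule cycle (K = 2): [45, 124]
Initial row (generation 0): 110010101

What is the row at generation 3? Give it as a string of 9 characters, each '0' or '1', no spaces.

Gen 0: 110010101
Gen 1 (rule 45): 100011111
Gen 2 (rule 124): 110010001
Gen 3 (rule 45): 100010101

Answer: 100010101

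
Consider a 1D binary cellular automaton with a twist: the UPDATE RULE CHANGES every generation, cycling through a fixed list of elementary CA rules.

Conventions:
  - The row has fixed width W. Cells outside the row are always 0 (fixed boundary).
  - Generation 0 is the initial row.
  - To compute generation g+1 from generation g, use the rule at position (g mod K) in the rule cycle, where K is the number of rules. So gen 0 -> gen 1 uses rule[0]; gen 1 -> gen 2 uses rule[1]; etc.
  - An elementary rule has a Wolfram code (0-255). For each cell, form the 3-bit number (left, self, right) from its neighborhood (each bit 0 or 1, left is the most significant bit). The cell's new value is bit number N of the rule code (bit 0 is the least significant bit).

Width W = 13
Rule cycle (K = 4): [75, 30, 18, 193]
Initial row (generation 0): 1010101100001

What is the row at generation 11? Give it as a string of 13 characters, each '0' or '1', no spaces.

Answer: 0000001000010

Derivation:
Gen 0: 1010101100001
Gen 1 (rule 75): 0000001101110
Gen 2 (rule 30): 0000011001001
Gen 3 (rule 18): 0000100110110
Gen 4 (rule 193): 1110000010010
Gen 5 (rule 75): 1010111100100
Gen 6 (rule 30): 1010100011110
Gen 7 (rule 18): 0000010100001
Gen 8 (rule 193): 1111000001100
Gen 9 (rule 75): 1001011111101
Gen 10 (rule 30): 1111010000001
Gen 11 (rule 18): 0000001000010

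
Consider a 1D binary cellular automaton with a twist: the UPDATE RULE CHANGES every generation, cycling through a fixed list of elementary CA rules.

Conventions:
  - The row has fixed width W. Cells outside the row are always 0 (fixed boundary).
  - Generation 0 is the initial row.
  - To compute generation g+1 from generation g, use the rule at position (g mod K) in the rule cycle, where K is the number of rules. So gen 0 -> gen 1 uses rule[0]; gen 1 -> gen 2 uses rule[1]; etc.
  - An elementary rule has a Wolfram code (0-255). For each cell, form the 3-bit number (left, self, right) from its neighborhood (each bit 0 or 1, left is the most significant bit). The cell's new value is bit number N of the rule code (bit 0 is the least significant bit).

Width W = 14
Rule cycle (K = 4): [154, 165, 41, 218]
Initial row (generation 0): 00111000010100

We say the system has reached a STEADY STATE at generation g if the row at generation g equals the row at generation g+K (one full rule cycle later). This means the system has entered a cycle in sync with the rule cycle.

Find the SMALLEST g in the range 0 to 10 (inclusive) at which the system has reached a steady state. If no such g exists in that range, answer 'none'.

Answer: none

Derivation:
Gen 0: 00111000010100
Gen 1 (rule 154): 01110100100010
Gen 2 (rule 165): 00101100101010
Gen 3 (rule 41): 10011000010100
Gen 4 (rule 218): 01111100100010
Gen 5 (rule 154): 11111011010101
Gen 6 (rule 165): 01110100111111
Gen 7 (rule 41): 01001000100000
Gen 8 (rule 218): 10110101010000
Gen 9 (rule 154): 00100000001000
Gen 10 (rule 165): 10101111101011
Gen 11 (rule 41): 01011000010110
Gen 12 (rule 218): 10011100100111
Gen 13 (rule 154): 01111011011110
Gen 14 (rule 165): 00110100101100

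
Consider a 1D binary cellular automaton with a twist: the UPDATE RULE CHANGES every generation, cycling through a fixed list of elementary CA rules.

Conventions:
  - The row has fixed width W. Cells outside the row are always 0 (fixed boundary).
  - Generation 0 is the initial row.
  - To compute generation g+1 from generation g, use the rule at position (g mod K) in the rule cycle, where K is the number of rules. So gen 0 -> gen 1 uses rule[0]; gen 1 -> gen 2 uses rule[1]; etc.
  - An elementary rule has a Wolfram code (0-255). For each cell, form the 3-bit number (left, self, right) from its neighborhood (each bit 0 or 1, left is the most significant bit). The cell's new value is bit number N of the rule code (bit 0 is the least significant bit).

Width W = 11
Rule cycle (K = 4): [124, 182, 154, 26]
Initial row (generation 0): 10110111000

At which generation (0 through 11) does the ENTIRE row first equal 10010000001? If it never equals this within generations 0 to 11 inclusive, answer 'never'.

Answer: never

Derivation:
Gen 0: 10110111000
Gen 1 (rule 124): 11111101100
Gen 2 (rule 182): 01111010010
Gen 3 (rule 154): 11110001101
Gen 4 (rule 26): 10001011000
Gen 5 (rule 124): 11001111100
Gen 6 (rule 182): 00110111010
Gen 7 (rule 154): 01100110001
Gen 8 (rule 26): 11011101010
Gen 9 (rule 124): 11110111111
Gen 10 (rule 182): 01101011110
Gen 11 (rule 154): 11000011101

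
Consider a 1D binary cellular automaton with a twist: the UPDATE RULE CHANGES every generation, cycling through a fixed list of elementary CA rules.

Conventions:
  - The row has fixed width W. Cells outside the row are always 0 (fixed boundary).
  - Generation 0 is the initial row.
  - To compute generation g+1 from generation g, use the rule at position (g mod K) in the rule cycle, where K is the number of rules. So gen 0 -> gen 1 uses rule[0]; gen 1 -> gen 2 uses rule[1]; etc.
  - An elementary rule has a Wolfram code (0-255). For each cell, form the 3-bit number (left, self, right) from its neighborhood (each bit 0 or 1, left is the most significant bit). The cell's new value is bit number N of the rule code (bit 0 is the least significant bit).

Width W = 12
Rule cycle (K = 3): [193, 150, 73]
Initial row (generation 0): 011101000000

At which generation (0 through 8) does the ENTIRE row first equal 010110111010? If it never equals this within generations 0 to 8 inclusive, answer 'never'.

Answer: never

Derivation:
Gen 0: 011101000000
Gen 1 (rule 193): 001100011111
Gen 2 (rule 150): 010010101110
Gen 3 (rule 73): 000000001010
Gen 4 (rule 193): 111111100000
Gen 5 (rule 150): 011111010000
Gen 6 (rule 73): 010001000111
Gen 7 (rule 193): 000100010011
Gen 8 (rule 150): 001110111100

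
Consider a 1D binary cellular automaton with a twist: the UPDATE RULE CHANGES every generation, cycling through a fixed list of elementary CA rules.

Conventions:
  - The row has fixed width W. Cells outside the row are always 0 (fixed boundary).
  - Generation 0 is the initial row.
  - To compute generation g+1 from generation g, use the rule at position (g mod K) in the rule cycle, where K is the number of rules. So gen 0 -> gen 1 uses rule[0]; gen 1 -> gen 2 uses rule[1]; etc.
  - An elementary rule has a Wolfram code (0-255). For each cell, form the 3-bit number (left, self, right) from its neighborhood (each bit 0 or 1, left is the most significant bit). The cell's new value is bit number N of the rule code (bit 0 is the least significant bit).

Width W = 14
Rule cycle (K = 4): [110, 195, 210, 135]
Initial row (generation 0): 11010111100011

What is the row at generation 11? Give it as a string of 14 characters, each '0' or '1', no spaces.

Gen 0: 11010111100011
Gen 1 (rule 110): 11111100100111
Gen 2 (rule 195): 01111101001011
Gen 3 (rule 210): 10111100110001
Gen 4 (rule 135): 10011001000111
Gen 5 (rule 110): 10111011001101
Gen 6 (rule 195): 00011001010100
Gen 7 (rule 210): 00101110000010
Gen 8 (rule 135): 11100100111110
Gen 9 (rule 110): 10101101100010
Gen 10 (rule 195): 00000100101100
Gen 11 (rule 210): 00001011000110

Answer: 00001011000110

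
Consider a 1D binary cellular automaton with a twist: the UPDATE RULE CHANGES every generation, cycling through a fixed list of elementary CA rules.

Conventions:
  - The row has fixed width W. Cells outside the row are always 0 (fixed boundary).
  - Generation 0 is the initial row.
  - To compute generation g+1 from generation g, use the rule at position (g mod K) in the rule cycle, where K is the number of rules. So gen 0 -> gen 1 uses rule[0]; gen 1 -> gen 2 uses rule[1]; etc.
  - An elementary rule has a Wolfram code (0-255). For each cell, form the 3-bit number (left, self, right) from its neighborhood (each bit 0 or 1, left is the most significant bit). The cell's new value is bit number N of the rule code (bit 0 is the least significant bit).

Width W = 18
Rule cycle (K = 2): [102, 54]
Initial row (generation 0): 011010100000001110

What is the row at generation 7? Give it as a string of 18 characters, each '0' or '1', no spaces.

Gen 0: 011010100000001110
Gen 1 (rule 102): 101111100000010010
Gen 2 (rule 54): 110000010000111111
Gen 3 (rule 102): 010000110001000001
Gen 4 (rule 54): 111001001011100011
Gen 5 (rule 102): 001011011100100101
Gen 6 (rule 54): 011100100011111111
Gen 7 (rule 102): 100101100100000001

Answer: 100101100100000001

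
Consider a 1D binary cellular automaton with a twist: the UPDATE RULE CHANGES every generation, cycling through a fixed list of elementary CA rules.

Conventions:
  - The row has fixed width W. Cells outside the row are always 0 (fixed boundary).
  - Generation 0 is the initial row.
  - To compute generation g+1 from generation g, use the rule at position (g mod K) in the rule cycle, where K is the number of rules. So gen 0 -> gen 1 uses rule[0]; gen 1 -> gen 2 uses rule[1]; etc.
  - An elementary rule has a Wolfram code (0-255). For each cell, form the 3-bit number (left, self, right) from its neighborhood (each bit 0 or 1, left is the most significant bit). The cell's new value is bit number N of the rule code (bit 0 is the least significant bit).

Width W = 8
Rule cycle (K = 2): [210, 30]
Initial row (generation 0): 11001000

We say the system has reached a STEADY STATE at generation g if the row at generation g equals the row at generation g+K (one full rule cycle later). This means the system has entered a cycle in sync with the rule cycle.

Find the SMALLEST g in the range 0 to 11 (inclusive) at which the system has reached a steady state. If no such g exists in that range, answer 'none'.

Gen 0: 11001000
Gen 1 (rule 210): 01110100
Gen 2 (rule 30): 11000110
Gen 3 (rule 210): 01101011
Gen 4 (rule 30): 11001010
Gen 5 (rule 210): 01110001
Gen 6 (rule 30): 11001011
Gen 7 (rule 210): 01110001
Gen 8 (rule 30): 11001011
Gen 9 (rule 210): 01110001
Gen 10 (rule 30): 11001011
Gen 11 (rule 210): 01110001
Gen 12 (rule 30): 11001011
Gen 13 (rule 210): 01110001

Answer: 5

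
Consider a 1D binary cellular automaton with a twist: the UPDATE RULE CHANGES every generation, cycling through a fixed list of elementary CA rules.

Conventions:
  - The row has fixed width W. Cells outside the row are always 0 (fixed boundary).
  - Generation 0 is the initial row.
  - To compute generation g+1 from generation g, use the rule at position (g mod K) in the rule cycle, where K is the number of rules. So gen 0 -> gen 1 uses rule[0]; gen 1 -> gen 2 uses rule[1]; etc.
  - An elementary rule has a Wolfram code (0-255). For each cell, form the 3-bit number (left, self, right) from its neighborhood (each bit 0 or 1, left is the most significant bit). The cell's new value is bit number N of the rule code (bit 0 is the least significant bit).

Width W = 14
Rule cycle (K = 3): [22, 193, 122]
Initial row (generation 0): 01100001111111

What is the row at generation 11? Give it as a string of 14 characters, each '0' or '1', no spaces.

Gen 0: 01100001111111
Gen 1 (rule 22): 10010010000000
Gen 2 (rule 193): 00000000111111
Gen 3 (rule 122): 00000001100001
Gen 4 (rule 22): 00000010010011
Gen 5 (rule 193): 11111000000001
Gen 6 (rule 122): 10001100000010
Gen 7 (rule 22): 11010010000111
Gen 8 (rule 193): 01000000110011
Gen 9 (rule 122): 10100001111111
Gen 10 (rule 22): 10110010000000
Gen 11 (rule 193): 00010000111111

Answer: 00010000111111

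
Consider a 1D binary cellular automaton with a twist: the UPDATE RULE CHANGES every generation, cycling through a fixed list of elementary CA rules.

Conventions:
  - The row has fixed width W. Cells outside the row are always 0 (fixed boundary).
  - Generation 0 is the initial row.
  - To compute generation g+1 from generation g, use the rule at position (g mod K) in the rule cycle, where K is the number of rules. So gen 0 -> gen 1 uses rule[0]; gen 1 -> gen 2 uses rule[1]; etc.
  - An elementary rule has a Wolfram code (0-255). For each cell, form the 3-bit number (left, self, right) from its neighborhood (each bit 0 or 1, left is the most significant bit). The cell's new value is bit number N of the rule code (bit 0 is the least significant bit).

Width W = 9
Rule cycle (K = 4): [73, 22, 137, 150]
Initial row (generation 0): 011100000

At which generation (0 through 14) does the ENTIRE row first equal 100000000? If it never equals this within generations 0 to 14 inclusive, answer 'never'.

Answer: 7

Derivation:
Gen 0: 011100000
Gen 1 (rule 73): 010101111
Gen 2 (rule 22): 110100000
Gen 3 (rule 137): 100001111
Gen 4 (rule 150): 110010110
Gen 5 (rule 73): 110000110
Gen 6 (rule 22): 001001001
Gen 7 (rule 137): 100000000
Gen 8 (rule 150): 110000000
Gen 9 (rule 73): 110111111
Gen 10 (rule 22): 000000000
Gen 11 (rule 137): 111111111
Gen 12 (rule 150): 011111110
Gen 13 (rule 73): 010000010
Gen 14 (rule 22): 111000111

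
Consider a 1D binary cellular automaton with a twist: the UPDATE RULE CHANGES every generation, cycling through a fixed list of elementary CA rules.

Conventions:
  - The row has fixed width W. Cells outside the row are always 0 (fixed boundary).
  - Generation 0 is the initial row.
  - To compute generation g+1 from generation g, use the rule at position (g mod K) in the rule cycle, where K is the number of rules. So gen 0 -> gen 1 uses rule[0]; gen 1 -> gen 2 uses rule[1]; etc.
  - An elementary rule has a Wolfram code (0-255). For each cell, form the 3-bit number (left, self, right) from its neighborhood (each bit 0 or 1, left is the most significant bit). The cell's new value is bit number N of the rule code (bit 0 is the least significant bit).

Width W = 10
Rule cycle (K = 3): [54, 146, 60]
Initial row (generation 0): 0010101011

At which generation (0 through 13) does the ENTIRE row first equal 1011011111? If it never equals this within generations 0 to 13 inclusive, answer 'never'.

Answer: never

Derivation:
Gen 0: 0010101011
Gen 1 (rule 54): 0111111100
Gen 2 (rule 146): 1011111010
Gen 3 (rule 60): 1110000111
Gen 4 (rule 54): 0001001000
Gen 5 (rule 146): 0010110100
Gen 6 (rule 60): 0011101110
Gen 7 (rule 54): 0100010001
Gen 8 (rule 146): 1010101010
Gen 9 (rule 60): 1111111111
Gen 10 (rule 54): 0000000000
Gen 11 (rule 146): 0000000000
Gen 12 (rule 60): 0000000000
Gen 13 (rule 54): 0000000000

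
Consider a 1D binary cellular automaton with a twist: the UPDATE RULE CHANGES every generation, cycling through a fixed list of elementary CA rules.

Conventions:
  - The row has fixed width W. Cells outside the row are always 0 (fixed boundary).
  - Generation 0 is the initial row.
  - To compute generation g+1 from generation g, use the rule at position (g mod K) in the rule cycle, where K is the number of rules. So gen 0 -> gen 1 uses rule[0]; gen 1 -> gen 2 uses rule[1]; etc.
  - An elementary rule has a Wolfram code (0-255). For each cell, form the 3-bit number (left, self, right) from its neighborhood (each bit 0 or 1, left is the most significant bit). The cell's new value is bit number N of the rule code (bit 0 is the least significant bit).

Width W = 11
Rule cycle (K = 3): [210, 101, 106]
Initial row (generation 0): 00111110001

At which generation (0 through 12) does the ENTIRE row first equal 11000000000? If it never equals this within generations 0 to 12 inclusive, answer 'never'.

Gen 0: 00111110001
Gen 1 (rule 210): 01011111010
Gen 2 (rule 101): 01100001110
Gen 3 (rule 106): 11100011010
Gen 4 (rule 210): 01110101001
Gen 5 (rule 101): 00011111001
Gen 6 (rule 106): 00110001010
Gen 7 (rule 210): 01011010001
Gen 8 (rule 101): 01101110101
Gen 9 (rule 106): 11111011010
Gen 10 (rule 210): 01111001001
Gen 11 (rule 101): 00001001001
Gen 12 (rule 106): 00010010010

Answer: never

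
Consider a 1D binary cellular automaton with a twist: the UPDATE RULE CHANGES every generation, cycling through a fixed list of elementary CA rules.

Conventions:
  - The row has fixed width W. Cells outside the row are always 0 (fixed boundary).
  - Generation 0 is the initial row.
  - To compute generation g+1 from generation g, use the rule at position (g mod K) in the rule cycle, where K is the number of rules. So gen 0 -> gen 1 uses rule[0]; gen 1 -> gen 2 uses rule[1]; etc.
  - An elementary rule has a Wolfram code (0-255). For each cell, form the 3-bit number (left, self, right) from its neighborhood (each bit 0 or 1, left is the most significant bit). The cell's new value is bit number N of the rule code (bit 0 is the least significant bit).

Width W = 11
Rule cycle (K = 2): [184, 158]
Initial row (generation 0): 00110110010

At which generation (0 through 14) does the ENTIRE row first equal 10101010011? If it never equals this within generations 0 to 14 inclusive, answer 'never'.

Gen 0: 00110110010
Gen 1 (rule 184): 00101101001
Gen 2 (rule 158): 01101001111
Gen 3 (rule 184): 01010101110
Gen 4 (rule 158): 11010101101
Gen 5 (rule 184): 10101011010
Gen 6 (rule 158): 10101010011
Gen 7 (rule 184): 01010101010
Gen 8 (rule 158): 11010101011
Gen 9 (rule 184): 10101010110
Gen 10 (rule 158): 10101010101
Gen 11 (rule 184): 01010101010
Gen 12 (rule 158): 11010101011
Gen 13 (rule 184): 10101010110
Gen 14 (rule 158): 10101010101

Answer: 6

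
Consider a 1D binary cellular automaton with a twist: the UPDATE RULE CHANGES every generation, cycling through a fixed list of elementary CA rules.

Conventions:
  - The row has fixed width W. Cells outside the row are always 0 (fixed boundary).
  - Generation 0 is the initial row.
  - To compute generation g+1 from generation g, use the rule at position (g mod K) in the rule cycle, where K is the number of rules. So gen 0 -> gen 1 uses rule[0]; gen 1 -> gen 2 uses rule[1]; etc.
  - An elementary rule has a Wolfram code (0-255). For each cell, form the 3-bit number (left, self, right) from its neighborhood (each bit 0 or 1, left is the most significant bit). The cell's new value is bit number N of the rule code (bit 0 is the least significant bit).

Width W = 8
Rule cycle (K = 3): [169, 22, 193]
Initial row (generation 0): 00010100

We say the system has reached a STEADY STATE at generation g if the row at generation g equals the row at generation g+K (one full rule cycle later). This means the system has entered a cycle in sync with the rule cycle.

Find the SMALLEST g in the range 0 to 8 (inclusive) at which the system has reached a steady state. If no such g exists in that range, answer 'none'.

Gen 0: 00010100
Gen 1 (rule 169): 11001001
Gen 2 (rule 22): 00111111
Gen 3 (rule 193): 10011111
Gen 4 (rule 169): 00011110
Gen 5 (rule 22): 00100001
Gen 6 (rule 193): 10001100
Gen 7 (rule 169): 00101001
Gen 8 (rule 22): 01101111
Gen 9 (rule 193): 00100111
Gen 10 (rule 169): 10000110
Gen 11 (rule 22): 11001001

Answer: none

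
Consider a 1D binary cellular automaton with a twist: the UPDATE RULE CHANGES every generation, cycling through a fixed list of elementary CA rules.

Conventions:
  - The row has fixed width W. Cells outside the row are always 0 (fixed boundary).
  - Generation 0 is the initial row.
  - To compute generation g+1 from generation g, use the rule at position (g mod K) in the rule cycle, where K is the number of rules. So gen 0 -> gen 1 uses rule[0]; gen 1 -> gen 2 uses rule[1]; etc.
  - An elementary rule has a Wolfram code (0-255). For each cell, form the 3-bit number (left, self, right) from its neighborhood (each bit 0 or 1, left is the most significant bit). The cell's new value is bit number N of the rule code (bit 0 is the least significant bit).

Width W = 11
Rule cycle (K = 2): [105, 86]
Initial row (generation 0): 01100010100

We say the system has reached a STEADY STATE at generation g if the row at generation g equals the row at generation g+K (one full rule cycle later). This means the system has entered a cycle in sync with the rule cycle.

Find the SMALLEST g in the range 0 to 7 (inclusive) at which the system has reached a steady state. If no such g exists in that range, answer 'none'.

Answer: none

Derivation:
Gen 0: 01100010100
Gen 1 (rule 105): 01101001001
Gen 2 (rule 86): 10101111111
Gen 3 (rule 105): 01011000001
Gen 4 (rule 86): 11001100011
Gen 5 (rule 105): 11001101011
Gen 6 (rule 86): 01110101001
Gen 7 (rule 105): 01011010000
Gen 8 (rule 86): 11001011000
Gen 9 (rule 105): 11000111011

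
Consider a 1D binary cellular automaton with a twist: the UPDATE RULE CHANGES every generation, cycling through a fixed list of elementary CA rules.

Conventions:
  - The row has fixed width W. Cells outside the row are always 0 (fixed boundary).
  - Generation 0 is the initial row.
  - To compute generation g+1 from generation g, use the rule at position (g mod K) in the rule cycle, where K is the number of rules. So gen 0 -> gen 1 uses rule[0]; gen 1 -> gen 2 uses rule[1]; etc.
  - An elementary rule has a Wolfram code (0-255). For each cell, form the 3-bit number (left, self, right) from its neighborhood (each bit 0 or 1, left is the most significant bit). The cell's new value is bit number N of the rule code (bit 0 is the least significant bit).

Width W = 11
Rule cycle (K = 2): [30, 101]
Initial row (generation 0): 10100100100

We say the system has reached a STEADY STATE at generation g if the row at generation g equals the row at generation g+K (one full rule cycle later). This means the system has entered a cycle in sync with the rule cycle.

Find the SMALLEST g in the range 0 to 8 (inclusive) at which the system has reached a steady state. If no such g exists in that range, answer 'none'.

Answer: none

Derivation:
Gen 0: 10100100100
Gen 1 (rule 30): 10111111110
Gen 2 (rule 101): 11000000010
Gen 3 (rule 30): 10100000111
Gen 4 (rule 101): 11101110001
Gen 5 (rule 30): 10001001011
Gen 6 (rule 101): 10101001101
Gen 7 (rule 30): 10101111001
Gen 8 (rule 101): 11110001001
Gen 9 (rule 30): 10001011111
Gen 10 (rule 101): 10101100001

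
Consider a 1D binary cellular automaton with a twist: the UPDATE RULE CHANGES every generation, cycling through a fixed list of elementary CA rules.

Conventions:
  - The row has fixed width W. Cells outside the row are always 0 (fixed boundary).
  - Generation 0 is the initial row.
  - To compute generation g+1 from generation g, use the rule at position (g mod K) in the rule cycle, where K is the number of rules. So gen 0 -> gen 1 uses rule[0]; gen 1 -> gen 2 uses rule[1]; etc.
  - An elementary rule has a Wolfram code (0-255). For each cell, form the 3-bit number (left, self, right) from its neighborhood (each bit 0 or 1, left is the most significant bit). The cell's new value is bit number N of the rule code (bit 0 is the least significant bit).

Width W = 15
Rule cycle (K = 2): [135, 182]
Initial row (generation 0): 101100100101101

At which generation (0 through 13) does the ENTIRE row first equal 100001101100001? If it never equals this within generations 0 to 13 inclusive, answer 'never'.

Answer: 1

Derivation:
Gen 0: 101100100101101
Gen 1 (rule 135): 100001101100001
Gen 2 (rule 182): 110010010010011
Gen 3 (rule 135): 000110110110100
Gen 4 (rule 182): 001001001001110
Gen 5 (rule 135): 111011011010100
Gen 6 (rule 182): 010100100111110
Gen 7 (rule 135): 110101101011100
Gen 8 (rule 182): 001110011101010
Gen 9 (rule 135): 110100101001010
Gen 10 (rule 182): 001111111111111
Gen 11 (rule 135): 110111111111110
Gen 12 (rule 182): 001011111111101
Gen 13 (rule 135): 111001111111001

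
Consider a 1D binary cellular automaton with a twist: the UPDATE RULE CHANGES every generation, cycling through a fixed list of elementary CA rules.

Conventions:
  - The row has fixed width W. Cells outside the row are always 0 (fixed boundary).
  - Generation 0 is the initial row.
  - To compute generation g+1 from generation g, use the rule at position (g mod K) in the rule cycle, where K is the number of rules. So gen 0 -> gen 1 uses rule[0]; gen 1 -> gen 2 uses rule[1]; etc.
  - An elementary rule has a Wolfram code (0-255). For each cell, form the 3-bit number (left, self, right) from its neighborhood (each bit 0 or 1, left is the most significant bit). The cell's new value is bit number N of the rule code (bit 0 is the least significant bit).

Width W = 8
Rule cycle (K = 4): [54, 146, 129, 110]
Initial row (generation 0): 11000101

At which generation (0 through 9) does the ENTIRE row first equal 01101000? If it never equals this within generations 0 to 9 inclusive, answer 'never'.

Answer: never

Derivation:
Gen 0: 11000101
Gen 1 (rule 54): 00101111
Gen 2 (rule 146): 01000110
Gen 3 (rule 129): 00010000
Gen 4 (rule 110): 00110000
Gen 5 (rule 54): 01001000
Gen 6 (rule 146): 10110100
Gen 7 (rule 129): 00000001
Gen 8 (rule 110): 00000011
Gen 9 (rule 54): 00000100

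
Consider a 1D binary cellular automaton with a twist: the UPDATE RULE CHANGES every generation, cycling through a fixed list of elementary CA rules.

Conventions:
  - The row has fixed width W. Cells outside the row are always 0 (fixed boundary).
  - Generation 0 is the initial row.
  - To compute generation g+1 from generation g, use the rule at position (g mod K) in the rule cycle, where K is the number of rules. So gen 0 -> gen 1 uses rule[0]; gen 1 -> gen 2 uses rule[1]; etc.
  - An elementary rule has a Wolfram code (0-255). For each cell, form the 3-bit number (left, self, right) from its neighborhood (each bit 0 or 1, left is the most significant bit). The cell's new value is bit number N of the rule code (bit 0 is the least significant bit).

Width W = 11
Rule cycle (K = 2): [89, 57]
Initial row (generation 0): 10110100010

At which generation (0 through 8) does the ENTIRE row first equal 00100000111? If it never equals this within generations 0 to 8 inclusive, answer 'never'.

Gen 0: 10110100010
Gen 1 (rule 89): 00110011001
Gen 2 (rule 57): 10101010100
Gen 3 (rule 89): 00000000011
Gen 4 (rule 57): 11111111010
Gen 5 (rule 89): 10000001001
Gen 6 (rule 57): 01111100100
Gen 7 (rule 89): 01000110011
Gen 8 (rule 57): 00110101010

Answer: never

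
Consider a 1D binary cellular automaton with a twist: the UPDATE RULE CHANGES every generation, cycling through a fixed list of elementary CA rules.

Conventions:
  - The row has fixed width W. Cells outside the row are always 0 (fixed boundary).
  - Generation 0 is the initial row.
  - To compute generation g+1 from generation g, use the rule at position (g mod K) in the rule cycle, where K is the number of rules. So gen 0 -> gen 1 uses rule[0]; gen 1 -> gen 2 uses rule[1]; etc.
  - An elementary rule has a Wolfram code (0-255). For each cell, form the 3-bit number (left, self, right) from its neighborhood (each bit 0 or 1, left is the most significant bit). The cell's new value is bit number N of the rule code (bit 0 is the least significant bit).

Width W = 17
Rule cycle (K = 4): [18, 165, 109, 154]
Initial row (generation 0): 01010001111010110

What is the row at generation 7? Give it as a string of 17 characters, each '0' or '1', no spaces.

Answer: 10101101111011111

Derivation:
Gen 0: 01010001111010110
Gen 1 (rule 18): 10001010000000001
Gen 2 (rule 165): 10101110111111101
Gen 3 (rule 109): 11111011100000111
Gen 4 (rule 154): 11110011010001110
Gen 5 (rule 18): 00001100001010001
Gen 6 (rule 165): 11100001101110101
Gen 7 (rule 109): 10101101111011111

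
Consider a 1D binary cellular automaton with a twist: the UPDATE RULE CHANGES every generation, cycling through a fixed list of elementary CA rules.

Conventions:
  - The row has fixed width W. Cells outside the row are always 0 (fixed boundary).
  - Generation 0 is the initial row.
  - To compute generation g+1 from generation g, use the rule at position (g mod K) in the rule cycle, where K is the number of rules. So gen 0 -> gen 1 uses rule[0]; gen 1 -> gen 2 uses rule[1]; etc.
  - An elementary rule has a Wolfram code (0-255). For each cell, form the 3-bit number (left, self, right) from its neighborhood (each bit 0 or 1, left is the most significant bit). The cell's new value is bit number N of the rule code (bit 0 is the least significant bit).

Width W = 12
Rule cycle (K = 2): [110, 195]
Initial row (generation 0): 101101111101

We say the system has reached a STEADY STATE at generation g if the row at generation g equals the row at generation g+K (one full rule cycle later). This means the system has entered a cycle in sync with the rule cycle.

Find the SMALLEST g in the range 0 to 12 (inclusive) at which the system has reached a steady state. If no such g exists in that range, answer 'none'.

Gen 0: 101101111101
Gen 1 (rule 110): 111111000111
Gen 2 (rule 195): 011111011011
Gen 3 (rule 110): 110001111111
Gen 4 (rule 195): 010110111111
Gen 5 (rule 110): 111111100001
Gen 6 (rule 195): 011111101110
Gen 7 (rule 110): 110000111010
Gen 8 (rule 195): 010111011000
Gen 9 (rule 110): 111101111000
Gen 10 (rule 195): 011100111011
Gen 11 (rule 110): 110101101111
Gen 12 (rule 195): 010000100111
Gen 13 (rule 110): 110001101101
Gen 14 (rule 195): 010110100100

Answer: none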